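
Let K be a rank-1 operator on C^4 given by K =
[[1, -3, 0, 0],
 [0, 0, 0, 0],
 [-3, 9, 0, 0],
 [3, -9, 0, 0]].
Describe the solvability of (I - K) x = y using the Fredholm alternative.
(I - K) is singular (det(I - K) = 0, i.e. 1 ∈ sigma(K)). (I - K) x = y is solvable iff y ⊥ ker((I - K)^*) = span{(1, -3, 0, 0)}, i.e. iff y_1 - 3y_2 = 0. When solvable, the solutions are x = y + c·(1, 0, -3, 3), c arbitrary (ker(I - K) = span{(1, 0, -3, 3)}, dimension 1).

K has rank 1, so it is an outer product K = u v^T: every row of K is a multiple of one row vector. Reading off the entries, u = (1, 0, -3, 3) and v = (1, -3, 0, 0) (row i of K equals u_i·v^T). A rank-one matrix u v^T satisfies K u = u (v·u) and kills the (3)-dimensional subspace v^⊥, so its characteristic polynomial is lambda^3 (lambda - v·u) with v·u = tr K = 1. Hence the eigenvalues of I - K are 1 (multiplicity 3) and 1 - (1) = 0, so det(I - K) = 0. (Direct check: I - K =
[[0, 3, 0, 0],
 [0, 1, 0, 0],
 [3, -9, 1, 0],
 [-3, 9, 0, 1]]
has determinant 0.) So 1 is an eigenvalue of K and (I - K) is not invertible. The finite-dimensional Fredholm alternative says: either (I - K) is invertible, or ker(I - K) ≠ {0} and then range(I - K) = ker((I - K)^*)^⊥, with dim ker(I - K) = dim ker((I - K)^*). We are in the second case, so we need both kernels. Kernel of I - K: (I - K) u = u - u (v·u) = u - u = 0, so ker(I - K) = span{u} = span{(1, 0, -3, 3)} (it is exactly 1-dimensional because rank(I - K) = 3). Kernel of the adjoint: K is real, so (I - K)^* = I - K^T = I - v u^T, and (I - v u^T) v = v - v (u·v) = 0; hence ker((I - K)^*) = span{v} = span{(1, -3, 0, 0)}. Therefore (I - K) x = y is solvable iff <y, v> = 0, i.e. iff y_1 - 3y_2 = 0. When this holds, K y = u (v·y) = 0, so (I - K) y = y and x = y is a particular solution; the full solution set is the line x = y + c·u = y + c·(1, 0, -3, 3), c ∈ C.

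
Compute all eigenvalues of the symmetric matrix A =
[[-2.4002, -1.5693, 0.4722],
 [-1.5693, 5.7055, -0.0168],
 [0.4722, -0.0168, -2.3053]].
sigma(A) ≈ {-3, -2, 6}

A is real symmetric, so its spectrum consists of real eigenvalues. Expanding the characteristic polynomial of the displayed matrix gives
  det(λ I - A) = p(λ) = λ^3 + (-1)λ^2 + (-24)λ + (-36).
Solving p(λ) = 0 yields eigenvalues ≈ -3, -2, 6. (A is shown rounded to 4 decimals, so these recover the underlying integer eigenvalues to within that precision.)
Verification: the trace of A = 1 equals the sum of eigenvalues 1, and det(A) ≈ 36.0002 matches the eigenvalue product 36.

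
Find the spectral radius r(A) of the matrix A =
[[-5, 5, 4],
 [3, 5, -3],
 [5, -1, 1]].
r(A) ≈ 8.8398

The eigenvalues of A are the roots of its characteristic polynomial. With M = A (coefficients from the trace, the sum of principal 2x2 minors, and det A):
  p(λ) = det(λ I - M) = λ^3 - λ^2 - 63λ + 212.
No integer candidate from the rational root theorem (±divisors of 212) is a root, so the roots are irrational. The cubic discriminant is Δ = 31925 > 0, so there are three distinct real roots. p(-9) = -31 and p(-8) = 140 have opposite signs, so a root lies in (-9, -8); Newton's method refines it to λ ≈ -8.8398. p(4) = 8 and p(5) = -3 have opposite signs, so a root lies in (4, 5); Newton's method refines it to λ ≈ 4.4475. p(5) = -3 and p(6) = 14 have opposite signs, so a root lies in (5, 6); Newton's method refines it to λ ≈ 5.3923. Check (Vieta): the three roots sum to 1, matching tr M = 1.
Thus the eigenvalues (to 4 decimals) are -8.8398 (modulus 8.8398); 4.4475 (modulus 4.4475); 5.3923 (modulus 5.3923). The spectral radius is the largest modulus: r(A) ≈ 8.8398. (Cross-check: r(A) ≤ ||A||_2 ≈ 8.9257; equality holds whenever A is normal, though it can also hold for some non-normal A.)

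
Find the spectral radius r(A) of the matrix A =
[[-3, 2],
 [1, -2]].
r(A) = 4

The eigenvalues of A are the roots of its characteristic polynomial. With M = A (coefficients from the trace and determinant):
  p(λ) = det(λ I - M) = λ^2 + 5λ + 4.
For λ^2 + 5λ + 4 the discriminant is 9. It is a perfect square (3^2), so the roots are rational: λ = (-5 ± 3)/2 = -1, -4.
Thus the eigenvalues (to 4 decimals) are -1 (modulus 1); -4 (modulus 4). The spectral radius is the largest modulus: r(A) = 4. (Cross-check: r(A) ≤ ||A||_2 ≈ 4.1306; equality holds whenever A is normal, though it can also hold for some non-normal A.)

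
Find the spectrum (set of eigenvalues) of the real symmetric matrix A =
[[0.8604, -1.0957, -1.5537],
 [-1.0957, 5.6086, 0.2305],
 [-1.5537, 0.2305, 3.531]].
sigma(A) ≈ {0, 4, 6}

A is real symmetric, so its spectrum consists of real eigenvalues. Expanding the characteristic polynomial of the displayed matrix gives
  det(λ I - A) = p(λ) = λ^3 + (-10)λ^2 + (24)λ + (0).
Solving p(λ) = 0 yields eigenvalues ≈ 0, 4, 6. (A is shown rounded to 4 decimals, so these recover the underlying integer eigenvalues to within that precision.)
Verification: the trace of A = 10 equals the sum of eigenvalues 10, and det(A) ≈ 0.0002 matches the eigenvalue product 0.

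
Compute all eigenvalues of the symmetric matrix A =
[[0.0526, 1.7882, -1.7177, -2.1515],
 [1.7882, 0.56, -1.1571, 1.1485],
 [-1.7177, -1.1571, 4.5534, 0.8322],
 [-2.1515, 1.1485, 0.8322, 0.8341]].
sigma(A) ≈ {-3, 1, 2, 6}

A is real symmetric, so its spectrum consists of real eigenvalues. Expanding the characteristic polynomial of the displayed matrix gives
  det(λ I - A) = p(λ) = λ^4 + (-6)λ^3 + (-7)λ^2 + (48.0019)λ + (-36.0033).
Solving p(λ) = 0 yields eigenvalues ≈ -3, 1, 2, 6. (A is shown rounded to 4 decimals, so these recover the underlying integer eigenvalues to within that precision.)
Verification: the trace of A = 6 equals the sum of eigenvalues 6, and det(A) ≈ -36.0033 matches the eigenvalue product -36.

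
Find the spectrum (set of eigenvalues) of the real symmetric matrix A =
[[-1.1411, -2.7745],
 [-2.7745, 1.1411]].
sigma(A) ≈ {-3, 3}

A is real symmetric, so its spectrum consists of real eigenvalues. Expanding the characteristic polynomial of the displayed matrix gives
  det(λ I - A) = p(λ) = λ^2 + (0)λ + (-9).
Solving p(λ) = 0 yields eigenvalues ≈ -3, 3. (A is shown rounded to 4 decimals, so these recover the underlying integer eigenvalues to within that precision.)
Verification: the trace of A = 0 equals the sum of eigenvalues 0, and det(A) ≈ -9.0000 matches the eigenvalue product -9.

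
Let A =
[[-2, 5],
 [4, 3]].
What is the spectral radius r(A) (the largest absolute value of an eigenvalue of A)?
r(A) = (1 + sqrt(105))/2 ≈ 5.6235

The eigenvalues of A are the roots of its characteristic polynomial. With M = A (coefficients from the trace and determinant):
  p(λ) = det(λ I - M) = λ^2 - λ - 26.
For λ^2 - λ - 26 the discriminant is 105. It is nonnegative but not a perfect square, so the roots are real and irrational: λ = (1 ± sqrt(105))/2 ≈ 5.6235, -4.6235.
Thus the eigenvalues (to 4 decimals) are 5.6235 (modulus 5.6235); -4.6235 (modulus 4.6235). The spectral radius is the largest modulus: r(A) = (1 + sqrt(105))/2 ≈ 5.6235. (Cross-check: r(A) ≤ ||A||_2 ≈ 5.8549; equality holds whenever A is normal, though it can also hold for some non-normal A.)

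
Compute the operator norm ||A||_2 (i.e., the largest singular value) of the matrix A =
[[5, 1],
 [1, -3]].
||A||_2 = sqrt((36 + sqrt(272))/2) ≈ 5.1231 (= sqrt(largest eigenvalue of A^T A))

||A||_2 = sigma_max(A) = sqrt(lambda_max(A^T A)). Form the symmetric matrix M = A^T A =
[[26, 2],
 [2, 10]].
Its characteristic polynomial (trace, determinant of M give the coefficients) is
  p(λ) = det(λ I - M) = λ^2 - 36λ + 256.
For λ^2 - 36λ + 256 the discriminant is 272. It is nonnegative but not a perfect square, so the roots are real and irrational: λ = (36 ± sqrt(272))/2 ≈ 26.2462, 9.7538.
So the eigenvalues of A^T A are ≈ 9.7538, 26.2462 (all ≥ 0, as they must be for A^T A). The largest is λ_max = (36 + sqrt(272))/2 ≈ 26.2462, hence ||A||_2 = sqrt(λ_max) = sqrt((36 + sqrt(272))/2) ≈ 5.1231.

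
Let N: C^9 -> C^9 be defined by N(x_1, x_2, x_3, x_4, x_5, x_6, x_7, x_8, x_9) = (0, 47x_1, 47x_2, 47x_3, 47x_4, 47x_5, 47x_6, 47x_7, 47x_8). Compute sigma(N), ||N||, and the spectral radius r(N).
sigma(N) = {0}; ||N|| = 47; r(N) = 0. (N is nilpotent with N^9 = 0.)

On C^9, N is a strictly lower-triangular matrix with 47 on the subdiagonal and zeros elsewhere, so its characteristic polynomial is lambda^9 and every eigenvalue is 0: sigma(N) = {0}. For the operator norm, N e_i = 47e_{i+1} for i = 1, ..., 8 and N e_9 = 0, so the singular values of N are 47 (with multiplicity 8) and 0; hence ||N|| = 47. The spectral radius r(N) = max|lambda| = 0. Note ||N|| > r(N) — characteristic of non-normal nilpotent operators. Indeed N^9 = 0.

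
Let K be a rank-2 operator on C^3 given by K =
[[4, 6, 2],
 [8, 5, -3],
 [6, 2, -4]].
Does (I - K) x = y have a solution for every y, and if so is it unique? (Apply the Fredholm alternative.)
(I - K) is invertible (det(I - K) = -74 ≠ 0), so for every y in C^3 the equation (I - K) x = y has a unique solution.

K has rank 2 and factors as K = U V^T = u1 v1^T + u2 v2^T with u1 = (0, 2, 2), v1 = (3, 1, -2), u2 = (-2, -1, 0), v2 = (-2, -3, -1) (multiplying out reproduces the displayed K). The nonzero eigenvalues of U V^T coincide with those of the 2 x 2 matrix G = V^T U = [[v1·u1, v1·u2], [v2·u1, v2·u2]] = [[-2, -7], [-8, 7]], and by the Sylvester determinant identity det(I_3 - U V^T) = det(I_2 - V^T U) = det([[3, 7], [8, -6]]) = (3)(-6) - (7)(8) = -74. (Direct check: I - K =
[[-3, -6, -2],
 [-8, -4, 3],
 [-6, -2, 5]]
has determinant -74.) The finite-dimensional Fredholm alternative says: either (I - K) is invertible, or ker(I - K) ≠ {0} and then range(I - K) = ker((I - K)^*)^⊥, with dim ker(I - K) = dim ker((I - K)^*). Since det(I - K) ≠ 0, 1 is not an eigenvalue of K and ker(I - K) = {0}, so we are in the first case: for every y there is a unique x = (I - K)^(-1) y. (Explicitly, by the Woodbury identity, (I - U V^T)^(-1) = I + U (I_2 - G)^(-1) V^T.)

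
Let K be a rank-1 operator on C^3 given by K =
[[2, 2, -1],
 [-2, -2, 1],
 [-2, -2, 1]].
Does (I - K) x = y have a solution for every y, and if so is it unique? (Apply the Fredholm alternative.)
(I - K) is singular (det(I - K) = 0, i.e. 1 ∈ sigma(K)). (I - K) x = y is solvable iff y ⊥ ker((I - K)^*) = span{(2, 2, -1)}, i.e. iff 2y_1 + 2y_2 - y_3 = 0. When solvable, the solutions are x = y + c·(1, -1, -1), c arbitrary (ker(I - K) = span{(1, -1, -1)}, dimension 1).

K has rank 1, so it is an outer product K = u v^T: every row of K is a multiple of one row vector. Reading off the entries, u = (1, -1, -1) and v = (2, 2, -1) (row i of K equals u_i·v^T). A rank-one matrix u v^T satisfies K u = u (v·u) and kills the (2)-dimensional subspace v^⊥, so its characteristic polynomial is lambda^2 (lambda - v·u) with v·u = tr K = 1. Hence the eigenvalues of I - K are 1 (multiplicity 2) and 1 - (1) = 0, so det(I - K) = 0. (Direct check: I - K =
[[-1, -2, 1],
 [2, 3, -1],
 [2, 2, 0]]
has determinant 0.) So 1 is an eigenvalue of K and (I - K) is not invertible. The finite-dimensional Fredholm alternative says: either (I - K) is invertible, or ker(I - K) ≠ {0} and then range(I - K) = ker((I - K)^*)^⊥, with dim ker(I - K) = dim ker((I - K)^*). We are in the second case, so we need both kernels. Kernel of I - K: (I - K) u = u - u (v·u) = u - u = 0, so ker(I - K) = span{u} = span{(1, -1, -1)} (it is exactly 1-dimensional because rank(I - K) = 2). Kernel of the adjoint: K is real, so (I - K)^* = I - K^T = I - v u^T, and (I - v u^T) v = v - v (u·v) = 0; hence ker((I - K)^*) = span{v} = span{(2, 2, -1)}. Therefore (I - K) x = y is solvable iff <y, v> = 0, i.e. iff 2y_1 + 2y_2 - y_3 = 0. When this holds, K y = u (v·y) = 0, so (I - K) y = y and x = y is a particular solution; the full solution set is the line x = y + c·u = y + c·(1, -1, -1), c ∈ C.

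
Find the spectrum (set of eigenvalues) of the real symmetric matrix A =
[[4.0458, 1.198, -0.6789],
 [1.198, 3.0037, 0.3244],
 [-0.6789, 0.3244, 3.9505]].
sigma(A) ≈ {2, 4, 5}

A is real symmetric, so its spectrum consists of real eigenvalues. Expanding the characteristic polynomial of the displayed matrix gives
  det(λ I - A) = p(λ) = λ^3 + (-11)λ^2 + (38)λ + (-40).
Solving p(λ) = 0 yields eigenvalues ≈ 2, 4, 5. (A is shown rounded to 4 decimals, so these recover the underlying integer eigenvalues to within that precision.)
Verification: the trace of A = 11 equals the sum of eigenvalues 11, and det(A) ≈ 40.0003 matches the eigenvalue product 40.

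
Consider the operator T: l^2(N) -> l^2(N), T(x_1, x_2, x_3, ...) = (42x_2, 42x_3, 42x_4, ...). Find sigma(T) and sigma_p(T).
sigma(T) = closed disk {z in C : |z| ≤ 42}; sigma_p(T) = open disk {z in C : |z| < 42}

Note T = 42·V where V is the unit left shift (V x)_k = x_{k+1}; so sigma(T) = 42·sigma(V) and ||T|| = 42||V||. ||T x||^2 = 1764sum_{k≥2} |x_k|^2 ≤ 1764||x||^2, with equality on {x : x_1 = 0}, so ||T|| = 42. For any lambda with |lambda| < 42, set r = lambda/42 (|r| < 1); the vector x = (1, r, r^2, ...) is in l^2 and satisfies T x = 42(r, r^2, ...) = lambda x, so lambda is an eigenvalue. On the boundary |lambda| = 42 the geometric series diverges, so no l^2 eigenvector exists, but these lambda lie in the approximate point spectrum. Hence sigma(T) is the closed disk of radius 42 and sigma_p(T) is the open disk.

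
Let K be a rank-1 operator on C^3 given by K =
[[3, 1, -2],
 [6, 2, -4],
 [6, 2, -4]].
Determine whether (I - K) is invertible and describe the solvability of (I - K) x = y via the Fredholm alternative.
(I - K) is singular (det(I - K) = 0, i.e. 1 ∈ sigma(K)). (I - K) x = y is solvable iff y ⊥ ker((I - K)^*) = span{(3, 1, -2)}, i.e. iff 3y_1 + y_2 - 2y_3 = 0. When solvable, the solutions are x = y + c·(1, 2, 2), c arbitrary (ker(I - K) = span{(1, 2, 2)}, dimension 1).

K has rank 1, so it is an outer product K = u v^T: every row of K is a multiple of one row vector. Reading off the entries, u = (1, 2, 2) and v = (3, 1, -2) (row i of K equals u_i·v^T). A rank-one matrix u v^T satisfies K u = u (v·u) and kills the (2)-dimensional subspace v^⊥, so its characteristic polynomial is lambda^2 (lambda - v·u) with v·u = tr K = 1. Hence the eigenvalues of I - K are 1 (multiplicity 2) and 1 - (1) = 0, so det(I - K) = 0. (Direct check: I - K =
[[-2, -1, 2],
 [-6, -1, 4],
 [-6, -2, 5]]
has determinant 0.) So 1 is an eigenvalue of K and (I - K) is not invertible. The finite-dimensional Fredholm alternative says: either (I - K) is invertible, or ker(I - K) ≠ {0} and then range(I - K) = ker((I - K)^*)^⊥, with dim ker(I - K) = dim ker((I - K)^*). We are in the second case, so we need both kernels. Kernel of I - K: (I - K) u = u - u (v·u) = u - u = 0, so ker(I - K) = span{u} = span{(1, 2, 2)} (it is exactly 1-dimensional because rank(I - K) = 2). Kernel of the adjoint: K is real, so (I - K)^* = I - K^T = I - v u^T, and (I - v u^T) v = v - v (u·v) = 0; hence ker((I - K)^*) = span{v} = span{(3, 1, -2)}. Therefore (I - K) x = y is solvable iff <y, v> = 0, i.e. iff 3y_1 + y_2 - 2y_3 = 0. When this holds, K y = u (v·y) = 0, so (I - K) y = y and x = y is a particular solution; the full solution set is the line x = y + c·u = y + c·(1, 2, 2), c ∈ C.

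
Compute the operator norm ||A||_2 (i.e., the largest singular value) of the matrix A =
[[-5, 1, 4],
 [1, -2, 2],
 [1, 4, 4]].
||A||_2 ≈ 7.2942 (= sqrt(largest eigenvalue of A^T A))

||A||_2 = sigma_max(A) = sqrt(lambda_max(A^T A)). Form the symmetric matrix M = A^T A =
[[27, -3, -14],
 [-3, 21, 16],
 [-14, 16, 36]].
Its characteristic polynomial (trace, sum of principal 2x2 minors, determinant of M give the coefficients) is
  p(λ) = det(λ I - M) = λ^3 - 84λ^2 + 1834λ - 10404.
No integer candidate from the rational root theorem (±divisors of 10404) is a root, so the roots are irrational. The cubic discriminant is Δ = 320043056 > 0, so there are three distinct real roots. p(8) = -596 and p(9) = 27 have opposite signs, so a root lies in (8, 9); Newton's method refines it to λ ≈ 8.9524. p(21) = 327 and p(22) = -64 have opposite signs, so a root lies in (21, 22); Newton's method refines it to λ ≈ 21.8428. p(53) = -281 and p(54) = 1152 have opposite signs, so a root lies in (53, 54); Newton's method refines it to λ ≈ 53.2048. Check (Vieta): the three roots sum to 84, matching tr M = 84.
So the eigenvalues of A^T A are ≈ 8.9524, 21.8428, 53.2048 (all ≥ 0, as they must be for A^T A). The largest is λ_max ≈ 53.2048, hence ||A||_2 = sqrt(λ_max) ≈ 7.2942.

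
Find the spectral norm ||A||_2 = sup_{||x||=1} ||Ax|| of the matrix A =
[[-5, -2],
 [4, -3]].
||A||_2 = sqrt((54 + sqrt(800))/2) ≈ 6.4142 (= sqrt(largest eigenvalue of A^T A))

||A||_2 = sigma_max(A) = sqrt(lambda_max(A^T A)). Form the symmetric matrix M = A^T A =
[[41, -2],
 [-2, 13]].
Its characteristic polynomial (trace, determinant of M give the coefficients) is
  p(λ) = det(λ I - M) = λ^2 - 54λ + 529.
For λ^2 - 54λ + 529 the discriminant is 800. It is nonnegative but not a perfect square, so the roots are real and irrational: λ = (54 ± sqrt(800))/2 ≈ 41.1421, 12.8579.
So the eigenvalues of A^T A are ≈ 12.8579, 41.1421 (all ≥ 0, as they must be for A^T A). The largest is λ_max = (54 + sqrt(800))/2 ≈ 41.1421, hence ||A||_2 = sqrt(λ_max) = sqrt((54 + sqrt(800))/2) ≈ 6.4142.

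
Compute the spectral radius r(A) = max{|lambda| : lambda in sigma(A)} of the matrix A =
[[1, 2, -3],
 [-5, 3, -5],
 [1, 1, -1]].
r(A) ≈ 4.0021

The eigenvalues of A are the roots of its characteristic polynomial. With M = A (coefficients from the trace, the sum of principal 2x2 minors, and det A):
  p(λ) = det(λ I - M) = λ^3 - 3λ^2 + 17λ - 6.
No integer candidate from the rational root theorem (±divisors of 6) is a root, so the roots are irrational. The cubic discriminant is Δ = -13163 < 0, so there is one real root and a complex-conjugate pair. p(0) = -6 and p(1) = 9 have opposite signs, so a root lies in (0, 1); Newton's method refines it to λ ≈ 0.3746. Dividing out (λ - (0.3746)) leaves approximately λ^2 - 2.6254λ + 16.0165. For λ^2 - 2.6254λ + 16.0165 the discriminant is -57.1733. It is negative, so the remaining roots are the complex-conjugate pair λ ≈ 1.3127 ± 3.7807i. Their product equals the constant term, so |λ|^2 ≈ 16.0165 and |λ| ≈ 4.0021.
Thus the eigenvalues (to 4 decimals) are 0.3746 (modulus 0.3746); 1.3127 ± 3.7807i (modulus 4.0021). The spectral radius is the largest modulus: r(A) ≈ 4.0021. (Cross-check: r(A) ≤ ||A||_2 ≈ 8.0292; equality holds whenever A is normal, though it can also hold for some non-normal A.)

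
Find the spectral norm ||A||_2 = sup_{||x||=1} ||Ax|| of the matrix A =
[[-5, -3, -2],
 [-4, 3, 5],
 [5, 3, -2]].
||A||_2 ≈ 8.8166 (= sqrt(largest eigenvalue of A^T A))

||A||_2 = sigma_max(A) = sqrt(lambda_max(A^T A)). Form the symmetric matrix M = A^T A =
[[66, 18, -20],
 [18, 27, 15],
 [-20, 15, 33]].
Its characteristic polynomial (trace, sum of principal 2x2 minors, determinant of M give the coefficients) is
  p(λ) = det(λ I - M) = λ^3 - 126λ^2 + 3902λ - 11664.
No integer candidate from the rational root theorem (±divisors of 11664) is a root, so the roots are irrational. The cubic discriminant is Δ = 10300919728 > 0, so there are three distinct real roots. p(3) = -1065 and p(4) = 1992 have opposite signs, so a root lies in (3, 4); Newton's method refines it to λ ≈ 3.3399. p(44) = 1272 and p(45) = -99 have opposite signs, so a root lies in (44, 45); Newton's method refines it to λ ≈ 44.9274. p(77) = -1731 and p(78) = 660 have opposite signs, so a root lies in (77, 78); Newton's method refines it to λ ≈ 77.7327. Check (Vieta): the three roots sum to 126, matching tr M = 126.
So the eigenvalues of A^T A are ≈ 3.3399, 44.9274, 77.7327 (all ≥ 0, as they must be for A^T A). The largest is λ_max ≈ 77.7327, hence ||A||_2 = sqrt(λ_max) ≈ 8.8166.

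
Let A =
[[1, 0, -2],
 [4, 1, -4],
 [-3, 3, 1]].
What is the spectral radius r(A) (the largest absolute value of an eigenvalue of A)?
r(A) ≈ 3.7523

The eigenvalues of A are the roots of its characteristic polynomial. With M = A (coefficients from the trace, the sum of principal 2x2 minors, and det A):
  p(λ) = det(λ I - M) = λ^3 - 3λ^2 + 9λ + 17.
No integer candidate from the rational root theorem (±divisors of 17) is a root, so the roots are irrational. The cubic discriminant is Δ = -16416 < 0, so there is one real root and a complex-conjugate pair. p(-2) = -21 and p(-1) = 4 have opposite signs, so a root lies in (-2, -1); Newton's method refines it to λ ≈ -1.2074. Dividing out (λ - (-1.2074)) leaves approximately λ^2 - 4.2074λ + 14.08. For λ^2 - 4.2074λ + 14.08 the discriminant is -38.6177. It is negative, so the remaining roots are the complex-conjugate pair λ ≈ 2.1037 ± 3.1072i. Their product equals the constant term, so |λ|^2 ≈ 14.08 and |λ| ≈ 3.7523.
Thus the eigenvalues (to 4 decimals) are -1.2074 (modulus 1.2074); 2.1037 ± 3.1072i (modulus 3.7523). The spectral radius is the largest modulus: r(A) ≈ 3.7523. (Cross-check: r(A) ≤ ||A||_2 ≈ 6.7024; equality holds whenever A is normal, though it can also hold for some non-normal A.)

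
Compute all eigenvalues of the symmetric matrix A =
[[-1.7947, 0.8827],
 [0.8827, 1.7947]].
sigma(A) ≈ {-2, 2}

A is real symmetric, so its spectrum consists of real eigenvalues. Expanding the characteristic polynomial of the displayed matrix gives
  det(λ I - A) = p(λ) = λ^2 + (0)λ + (-4).
Solving p(λ) = 0 yields eigenvalues ≈ -2, 2. (A is shown rounded to 4 decimals, so these recover the underlying integer eigenvalues to within that precision.)
Verification: the trace of A = 0 equals the sum of eigenvalues 0, and det(A) ≈ -4.0001 matches the eigenvalue product -4.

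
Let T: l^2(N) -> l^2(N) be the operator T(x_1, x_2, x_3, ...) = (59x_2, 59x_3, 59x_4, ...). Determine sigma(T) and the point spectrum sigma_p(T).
sigma(T) = closed disk {z in C : |z| ≤ 59}; sigma_p(T) = open disk {z in C : |z| < 59}

Note T = 59·V where V is the unit left shift (V x)_k = x_{k+1}; so sigma(T) = 59·sigma(V) and ||T|| = 59||V||. ||T x||^2 = 3481sum_{k≥2} |x_k|^2 ≤ 3481||x||^2, with equality on {x : x_1 = 0}, so ||T|| = 59. For any lambda with |lambda| < 59, set r = lambda/59 (|r| < 1); the vector x = (1, r, r^2, ...) is in l^2 and satisfies T x = 59(r, r^2, ...) = lambda x, so lambda is an eigenvalue. On the boundary |lambda| = 59 the geometric series diverges, so no l^2 eigenvector exists, but these lambda lie in the approximate point spectrum. Hence sigma(T) is the closed disk of radius 59 and sigma_p(T) is the open disk.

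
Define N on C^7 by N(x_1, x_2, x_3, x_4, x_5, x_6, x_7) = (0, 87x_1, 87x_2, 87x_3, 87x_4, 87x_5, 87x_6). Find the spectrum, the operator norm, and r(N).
sigma(N) = {0}; ||N|| = 87; r(N) = 0. (N is nilpotent with N^7 = 0.)

On C^7, N is a strictly lower-triangular matrix with 87 on the subdiagonal and zeros elsewhere, so its characteristic polynomial is lambda^7 and every eigenvalue is 0: sigma(N) = {0}. For the operator norm, N e_i = 87e_{i+1} for i = 1, ..., 6 and N e_7 = 0, so the singular values of N are 87 (with multiplicity 6) and 0; hence ||N|| = 87. The spectral radius r(N) = max|lambda| = 0. Note ||N|| > r(N) — characteristic of non-normal nilpotent operators. Indeed N^7 = 0.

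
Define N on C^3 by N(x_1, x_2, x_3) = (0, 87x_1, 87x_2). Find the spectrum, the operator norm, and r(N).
sigma(N) = {0}; ||N|| = 87; r(N) = 0. (N is nilpotent with N^3 = 0.)

On C^3, N is a strictly lower-triangular matrix with 87 on the subdiagonal and zeros elsewhere, so its characteristic polynomial is lambda^3 and every eigenvalue is 0: sigma(N) = {0}. For the operator norm, N e_i = 87e_{i+1} for i = 1, ..., 2 and N e_3 = 0, so the singular values of N are 87 (with multiplicity 2) and 0; hence ||N|| = 87. The spectral radius r(N) = max|lambda| = 0. Note ||N|| > r(N) — characteristic of non-normal nilpotent operators. Indeed N^3 = 0.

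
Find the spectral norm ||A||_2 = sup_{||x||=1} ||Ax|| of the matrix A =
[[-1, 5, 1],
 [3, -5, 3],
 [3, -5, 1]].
||A||_2 ≈ 9.7863 (= sqrt(largest eigenvalue of A^T A))

||A||_2 = sigma_max(A) = sqrt(lambda_max(A^T A)). Form the symmetric matrix M = A^T A =
[[19, -35, 11],
 [-35, 75, -15],
 [11, -15, 11]].
Its characteristic polynomial (trace, sum of principal 2x2 minors, determinant of M give the coefficients) is
  p(λ) = det(λ I - M) = λ^3 - 105λ^2 + 888λ - 400.
No integer candidate from the rational root theorem (±divisors of 400) is a root, so the roots are irrational. The cubic discriminant is Δ = 4707597312 > 0, so there are three distinct real roots. p(0) = -400 and p(1) = 384 have opposite signs, so a root lies in (0, 1); Newton's method refines it to λ ≈ 0.4773. p(8) = 496 and p(9) = -184 have opposite signs, so a root lies in (8, 9); Newton's method refines it to λ ≈ 8.7512. p(95) = -6290 and p(96) = 1904 have opposite signs, so a root lies in (95, 96); Newton's method refines it to λ ≈ 95.7715. Check (Vieta): the three roots sum to 105, matching tr M = 105.
So the eigenvalues of A^T A are ≈ 0.4773, 8.7512, 95.7715 (all ≥ 0, as they must be for A^T A). The largest is λ_max ≈ 95.7715, hence ||A||_2 = sqrt(λ_max) ≈ 9.7863.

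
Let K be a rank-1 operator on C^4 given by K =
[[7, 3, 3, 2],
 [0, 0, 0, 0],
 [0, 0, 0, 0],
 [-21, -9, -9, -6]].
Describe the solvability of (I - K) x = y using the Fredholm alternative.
(I - K) is singular (det(I - K) = 0, i.e. 1 ∈ sigma(K)). (I - K) x = y is solvable iff y ⊥ ker((I - K)^*) = span{(7, 3, 3, 2)}, i.e. iff 7y_1 + 3y_2 + 3y_3 + 2y_4 = 0. When solvable, the solutions are x = y + c·(1, 0, 0, -3), c arbitrary (ker(I - K) = span{(1, 0, 0, -3)}, dimension 1).

K has rank 1, so it is an outer product K = u v^T: every row of K is a multiple of one row vector. Reading off the entries, u = (1, 0, 0, -3) and v = (7, 3, 3, 2) (row i of K equals u_i·v^T). A rank-one matrix u v^T satisfies K u = u (v·u) and kills the (3)-dimensional subspace v^⊥, so its characteristic polynomial is lambda^3 (lambda - v·u) with v·u = tr K = 1. Hence the eigenvalues of I - K are 1 (multiplicity 3) and 1 - (1) = 0, so det(I - K) = 0. (Direct check: I - K =
[[-6, -3, -3, -2],
 [0, 1, 0, 0],
 [0, 0, 1, 0],
 [21, 9, 9, 7]]
has determinant 0.) So 1 is an eigenvalue of K and (I - K) is not invertible. The finite-dimensional Fredholm alternative says: either (I - K) is invertible, or ker(I - K) ≠ {0} and then range(I - K) = ker((I - K)^*)^⊥, with dim ker(I - K) = dim ker((I - K)^*). We are in the second case, so we need both kernels. Kernel of I - K: (I - K) u = u - u (v·u) = u - u = 0, so ker(I - K) = span{u} = span{(1, 0, 0, -3)} (it is exactly 1-dimensional because rank(I - K) = 3). Kernel of the adjoint: K is real, so (I - K)^* = I - K^T = I - v u^T, and (I - v u^T) v = v - v (u·v) = 0; hence ker((I - K)^*) = span{v} = span{(7, 3, 3, 2)}. Therefore (I - K) x = y is solvable iff <y, v> = 0, i.e. iff 7y_1 + 3y_2 + 3y_3 + 2y_4 = 0. When this holds, K y = u (v·y) = 0, so (I - K) y = y and x = y is a particular solution; the full solution set is the line x = y + c·u = y + c·(1, 0, 0, -3), c ∈ C.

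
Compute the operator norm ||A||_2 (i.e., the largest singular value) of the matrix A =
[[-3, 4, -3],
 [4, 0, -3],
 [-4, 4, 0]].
||A||_2 ≈ 8.0948 (= sqrt(largest eigenvalue of A^T A))

||A||_2 = sigma_max(A) = sqrt(lambda_max(A^T A)). Form the symmetric matrix M = A^T A =
[[41, -28, -3],
 [-28, 32, -12],
 [-3, -12, 18]].
Its characteristic polynomial (trace, sum of principal 2x2 minors, determinant of M give the coefficients) is
  p(λ) = det(λ I - M) = λ^3 - 91λ^2 + 1689λ - 1296.
No integer candidate from the rational root theorem (±divisors of 1296) is a root, so the roots are irrational. The cubic discriminant is Δ = 3984028101 > 0, so there are three distinct real roots. p(0) = -1296 and p(1) = 303 have opposite signs, so a root lies in (0, 1); Newton's method refines it to λ ≈ 0.8016. p(24) = 648 and p(25) = -321 have opposite signs, so a root lies in (24, 25); Newton's method refines it to λ ≈ 24.6727. p(65) = -1361 and p(66) = 1278 have opposite signs, so a root lies in (65, 66); Newton's method refines it to λ ≈ 65.5257. Check (Vieta): the three roots sum to 91, matching tr M = 91.
So the eigenvalues of A^T A are ≈ 0.8016, 24.6727, 65.5257 (all ≥ 0, as they must be for A^T A). The largest is λ_max ≈ 65.5257, hence ||A||_2 = sqrt(λ_max) ≈ 8.0948.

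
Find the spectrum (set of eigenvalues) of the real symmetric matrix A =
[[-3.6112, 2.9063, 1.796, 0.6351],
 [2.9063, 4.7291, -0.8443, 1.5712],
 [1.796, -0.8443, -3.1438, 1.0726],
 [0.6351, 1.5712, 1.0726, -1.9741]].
sigma(A) ≈ {-6, -3, -1, 6}

A is real symmetric, so its spectrum consists of real eigenvalues. Expanding the characteristic polynomial of the displayed matrix gives
  det(λ I - A) = p(λ) = λ^4 + (4)λ^3 + (-33)λ^2 + (-144.0013)λ + (-108.0016).
Solving p(λ) = 0 yields eigenvalues ≈ -6, -3, -1, 6. (A is shown rounded to 4 decimals, so these recover the underlying integer eigenvalues to within that precision.)
Verification: the trace of A = -4 equals the sum of eigenvalues -4, and det(A) ≈ -108.0016 matches the eigenvalue product -108.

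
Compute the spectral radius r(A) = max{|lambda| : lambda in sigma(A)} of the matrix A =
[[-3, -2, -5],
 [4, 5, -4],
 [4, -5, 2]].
r(A) ≈ 8.3483

The eigenvalues of A are the roots of its characteristic polynomial. With M = A (coefficients from the trace, the sum of principal 2x2 minors, and det A):
  p(λ) = det(λ I - M) = λ^3 - 4λ^2 - 3λ - 278.
No integer candidate from the rational root theorem (±divisors of 278) is a root, so the roots are irrational. The cubic discriminant is Δ = -2217632 < 0, so there is one real root and a complex-conjugate pair. p(8) = -46 and p(9) = 100 have opposite signs, so a root lies in (8, 9); Newton's method refines it to λ ≈ 8.3483. Dividing out (λ - (8.3483)) leaves approximately λ^2 + 4.3483λ + 33.3004. For λ^2 + 4.3483λ + 33.3004 the discriminant is -114.2941. It is negative, so the remaining roots are the complex-conjugate pair λ ≈ -2.1741 ± 5.3454i. Their product equals the constant term, so |λ|^2 ≈ 33.3004 and |λ| ≈ 5.7706.
Thus the eigenvalues (to 4 decimals) are 8.3483 (modulus 8.3483); -2.1741 ± 5.3454i (modulus 5.7706). The spectral radius is the largest modulus: r(A) ≈ 8.3483. (Cross-check: r(A) ≤ ||A||_2 ≈ 8.3668; equality holds whenever A is normal, though it can also hold for some non-normal A.)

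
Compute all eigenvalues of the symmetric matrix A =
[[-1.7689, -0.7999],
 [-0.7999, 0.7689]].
sigma(A) ≈ {-2, 1}

A is real symmetric, so its spectrum consists of real eigenvalues. Expanding the characteristic polynomial of the displayed matrix gives
  det(λ I - A) = p(λ) = λ^2 + (1)λ + (-2).
Solving p(λ) = 0 yields eigenvalues ≈ -2, 1. (A is shown rounded to 4 decimals, so these recover the underlying integer eigenvalues to within that precision.)
Verification: the trace of A = -1 equals the sum of eigenvalues -1, and det(A) ≈ -1.9999 matches the eigenvalue product -2.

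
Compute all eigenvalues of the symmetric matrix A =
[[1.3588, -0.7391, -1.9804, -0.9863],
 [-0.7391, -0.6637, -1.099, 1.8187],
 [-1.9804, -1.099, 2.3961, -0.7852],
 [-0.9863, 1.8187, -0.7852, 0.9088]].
sigma(A) ≈ {-2, -1, 3, 4}

A is real symmetric, so its spectrum consists of real eigenvalues. Expanding the characteristic polynomial of the displayed matrix gives
  det(λ I - A) = p(λ) = λ^4 + (-4)λ^3 + (-7)λ^2 + (22)λ + (24).
Solving p(λ) = 0 yields eigenvalues ≈ -2, -1, 3, 4. (A is shown rounded to 4 decimals, so these recover the underlying integer eigenvalues to within that precision.)
Verification: the trace of A = 4 equals the sum of eigenvalues 4, and det(A) ≈ 24.0001 matches the eigenvalue product 24.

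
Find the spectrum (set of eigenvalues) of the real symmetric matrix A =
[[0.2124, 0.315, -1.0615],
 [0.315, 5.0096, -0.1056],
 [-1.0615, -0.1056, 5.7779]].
sigma(A) ≈ {0, 5, 6}

A is real symmetric, so its spectrum consists of real eigenvalues. Expanding the characteristic polynomial of the displayed matrix gives
  det(λ I - A) = p(λ) = λ^3 + (-11)λ^2 + (30)λ + (0.0019).
Solving p(λ) = 0 yields eigenvalues ≈ 0, 5, 6. (A is shown rounded to 4 decimals, so these recover the underlying integer eigenvalues to within that precision.)
Verification: the trace of A = 11 equals the sum of eigenvalues 11, and det(A) ≈ -0.0019 matches the eigenvalue product 0.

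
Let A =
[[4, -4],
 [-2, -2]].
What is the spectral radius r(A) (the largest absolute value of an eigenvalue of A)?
r(A) = (2 + sqrt(68))/2 ≈ 5.1231

The eigenvalues of A are the roots of its characteristic polynomial. With M = A (coefficients from the trace and determinant):
  p(λ) = det(λ I - M) = λ^2 - 2λ - 16.
For λ^2 - 2λ - 16 the discriminant is 68. It is nonnegative but not a perfect square, so the roots are real and irrational: λ = (2 ± sqrt(68))/2 ≈ 5.1231, -3.1231.
Thus the eigenvalues (to 4 decimals) are 5.1231 (modulus 5.1231); -3.1231 (modulus 3.1231). The spectral radius is the largest modulus: r(A) = (2 + sqrt(68))/2 ≈ 5.1231. (Cross-check: r(A) ≤ ||A||_2 ≈ 5.6569; equality holds whenever A is normal, though it can also hold for some non-normal A.)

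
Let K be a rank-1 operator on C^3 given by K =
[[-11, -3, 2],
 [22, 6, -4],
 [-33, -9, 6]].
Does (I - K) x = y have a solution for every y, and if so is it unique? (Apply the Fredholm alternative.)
(I - K) is singular (det(I - K) = 0, i.e. 1 ∈ sigma(K)). (I - K) x = y is solvable iff y ⊥ ker((I - K)^*) = span{(-11, -3, 2)}, i.e. iff -11y_1 - 3y_2 + 2y_3 = 0. When solvable, the solutions are x = y + c·(1, -2, 3), c arbitrary (ker(I - K) = span{(1, -2, 3)}, dimension 1).

K has rank 1, so it is an outer product K = u v^T: every row of K is a multiple of one row vector. Reading off the entries, u = (1, -2, 3) and v = (-11, -3, 2) (row i of K equals u_i·v^T). A rank-one matrix u v^T satisfies K u = u (v·u) and kills the (2)-dimensional subspace v^⊥, so its characteristic polynomial is lambda^2 (lambda - v·u) with v·u = tr K = 1. Hence the eigenvalues of I - K are 1 (multiplicity 2) and 1 - (1) = 0, so det(I - K) = 0. (Direct check: I - K =
[[12, 3, -2],
 [-22, -5, 4],
 [33, 9, -5]]
has determinant 0.) So 1 is an eigenvalue of K and (I - K) is not invertible. The finite-dimensional Fredholm alternative says: either (I - K) is invertible, or ker(I - K) ≠ {0} and then range(I - K) = ker((I - K)^*)^⊥, with dim ker(I - K) = dim ker((I - K)^*). We are in the second case, so we need both kernels. Kernel of I - K: (I - K) u = u - u (v·u) = u - u = 0, so ker(I - K) = span{u} = span{(1, -2, 3)} (it is exactly 1-dimensional because rank(I - K) = 2). Kernel of the adjoint: K is real, so (I - K)^* = I - K^T = I - v u^T, and (I - v u^T) v = v - v (u·v) = 0; hence ker((I - K)^*) = span{v} = span{(-11, -3, 2)}. Therefore (I - K) x = y is solvable iff <y, v> = 0, i.e. iff -11y_1 - 3y_2 + 2y_3 = 0. When this holds, K y = u (v·y) = 0, so (I - K) y = y and x = y is a particular solution; the full solution set is the line x = y + c·u = y + c·(1, -2, 3), c ∈ C.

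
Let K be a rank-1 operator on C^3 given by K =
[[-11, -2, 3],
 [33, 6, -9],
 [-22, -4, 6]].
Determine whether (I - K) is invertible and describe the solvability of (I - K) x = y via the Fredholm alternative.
(I - K) is singular (det(I - K) = 0, i.e. 1 ∈ sigma(K)). (I - K) x = y is solvable iff y ⊥ ker((I - K)^*) = span{(-11, -2, 3)}, i.e. iff -11y_1 - 2y_2 + 3y_3 = 0. When solvable, the solutions are x = y + c·(1, -3, 2), c arbitrary (ker(I - K) = span{(1, -3, 2)}, dimension 1).

K has rank 1, so it is an outer product K = u v^T: every row of K is a multiple of one row vector. Reading off the entries, u = (1, -3, 2) and v = (-11, -2, 3) (row i of K equals u_i·v^T). A rank-one matrix u v^T satisfies K u = u (v·u) and kills the (2)-dimensional subspace v^⊥, so its characteristic polynomial is lambda^2 (lambda - v·u) with v·u = tr K = 1. Hence the eigenvalues of I - K are 1 (multiplicity 2) and 1 - (1) = 0, so det(I - K) = 0. (Direct check: I - K =
[[12, 2, -3],
 [-33, -5, 9],
 [22, 4, -5]]
has determinant 0.) So 1 is an eigenvalue of K and (I - K) is not invertible. The finite-dimensional Fredholm alternative says: either (I - K) is invertible, or ker(I - K) ≠ {0} and then range(I - K) = ker((I - K)^*)^⊥, with dim ker(I - K) = dim ker((I - K)^*). We are in the second case, so we need both kernels. Kernel of I - K: (I - K) u = u - u (v·u) = u - u = 0, so ker(I - K) = span{u} = span{(1, -3, 2)} (it is exactly 1-dimensional because rank(I - K) = 2). Kernel of the adjoint: K is real, so (I - K)^* = I - K^T = I - v u^T, and (I - v u^T) v = v - v (u·v) = 0; hence ker((I - K)^*) = span{v} = span{(-11, -2, 3)}. Therefore (I - K) x = y is solvable iff <y, v> = 0, i.e. iff -11y_1 - 2y_2 + 3y_3 = 0. When this holds, K y = u (v·y) = 0, so (I - K) y = y and x = y is a particular solution; the full solution set is the line x = y + c·u = y + c·(1, -3, 2), c ∈ C.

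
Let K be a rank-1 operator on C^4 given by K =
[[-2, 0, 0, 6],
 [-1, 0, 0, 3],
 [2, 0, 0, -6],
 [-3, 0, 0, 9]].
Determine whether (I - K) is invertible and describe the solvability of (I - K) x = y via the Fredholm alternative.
(I - K) is invertible (det(I - K) = -6 ≠ 0), so for every y in C^4 the equation (I - K) x = y has a unique solution.

K has rank 1, so it is an outer product K = u v^T: every row of K is a multiple of one row vector. Reading off the entries, u = (2, 1, -2, 3) and v = (-1, 0, 0, 3) (row i of K equals u_i·v^T). A rank-one matrix u v^T satisfies K u = u (v·u) and kills the (3)-dimensional subspace v^⊥, so its characteristic polynomial is lambda^3 (lambda - v·u) with v·u = tr K = 7. Hence the eigenvalues of I - K are 1 (multiplicity 3) and 1 - (7) = -6, so det(I - K) = -6. (Direct check: I - K =
[[3, 0, 0, -6],
 [1, 1, 0, -3],
 [-2, 0, 1, 6],
 [3, 0, 0, -8]]
has determinant -6.) The finite-dimensional Fredholm alternative says: either (I - K) is invertible, or ker(I - K) ≠ {0} and then range(I - K) = ker((I - K)^*)^⊥, with dim ker(I - K) = dim ker((I - K)^*). Since det(I - K) ≠ 0, 1 is not an eigenvalue of K and ker(I - K) = {0}, so we are in the first case: for every y there is a unique x = (I - K)^(-1) y. Explicitly, by the Sherman–Morrison formula, (I - u v^T)^(-1) = I + u v^T/(1 - v·u), i.e. (I - K)^(-1) = I + K/(-6).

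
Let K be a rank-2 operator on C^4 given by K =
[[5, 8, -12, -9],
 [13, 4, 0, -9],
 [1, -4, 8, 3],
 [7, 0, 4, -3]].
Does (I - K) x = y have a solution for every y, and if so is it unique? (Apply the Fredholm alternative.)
(I - K) is invertible (det(I - K) = -13 ≠ 0), so for every y in C^4 the equation (I - K) x = y has a unique solution.

K has rank 2 and factors as K = U V^T = u1 v1^T + u2 v2^T with u1 = (3, 3, -1, 1), v1 = (3, 2, -2, -3), u2 = (2, -2, -2, -2), v2 = (-2, 1, -3, 0) (multiplying out reproduces the displayed K). The nonzero eigenvalues of U V^T coincide with those of the 2 x 2 matrix G = V^T U = [[v1·u1, v1·u2], [v2·u1, v2·u2]] = [[14, 12], [0, 0]], and by the Sylvester determinant identity det(I_4 - U V^T) = det(I_2 - V^T U) = det([[-13, -12], [0, 1]]) = (-13)(1) - (-12)(0) = -13. (Direct check: I - K =
[[-4, -8, 12, 9],
 [-13, -3, 0, 9],
 [-1, 4, -7, -3],
 [-7, 0, -4, 4]]
has determinant -13.) The finite-dimensional Fredholm alternative says: either (I - K) is invertible, or ker(I - K) ≠ {0} and then range(I - K) = ker((I - K)^*)^⊥, with dim ker(I - K) = dim ker((I - K)^*). Since det(I - K) ≠ 0, 1 is not an eigenvalue of K and ker(I - K) = {0}, so we are in the first case: for every y there is a unique x = (I - K)^(-1) y. (Explicitly, by the Woodbury identity, (I - U V^T)^(-1) = I + U (I_2 - G)^(-1) V^T.)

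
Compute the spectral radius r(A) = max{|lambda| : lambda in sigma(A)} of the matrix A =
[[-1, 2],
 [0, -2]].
r(A) = 2

The eigenvalues of A are the roots of its characteristic polynomial. With M = A (coefficients from the trace and determinant):
  p(λ) = det(λ I - M) = λ^2 + 3λ + 2.
For λ^2 + 3λ + 2 the discriminant is 1. It is a perfect square (1^2), so the roots are rational: λ = (-3 ± 1)/2 = -1, -2.
Thus the eigenvalues (to 4 decimals) are -1 (modulus 1); -2 (modulus 2). The spectral radius is the largest modulus: r(A) = 2. (Cross-check: r(A) ≤ ||A||_2 ≈ 2.9208; equality holds whenever A is normal, though it can also hold for some non-normal A.)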